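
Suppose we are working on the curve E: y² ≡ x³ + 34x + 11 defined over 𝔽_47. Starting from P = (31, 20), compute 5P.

Repeated addition: build up to 5P.
2P: tangent at (31, 20): λ = (3·31² + 34)/(2·20) ≡ 3/40. 40⁻¹ ≡ 20 (mod 47), so λ ≡ 3·20 ≡ 13.
  x = λ² - 31 - 31 = 169 - 62 ≡ 13; y = λ·(31 - 13) - 20 ≡ 26. → (13, 26)
3P: (13, 26) + (31, 20). λ = (20 - 26)/(31 - 13) ≡ 41/18 mod 47. 18⁻¹ ≡ 34 (mod 47) since 18·34 = 612 ≡ 1, so λ ≡ 31.
  x = λ² - 13 - 31 = 961 - 44 ≡ 24; y = λ·(13 - 24) - 26 ≡ 9. → (24, 9)
4P: (24, 9) + (31, 20). λ = (20 - 9)/(31 - 24) ≡ 11/7 mod 47. 7⁻¹ ≡ 27 (mod 47), so λ ≡ 15.
  x = λ² - 24 - 31 = 225 - 55 ≡ 29; y = λ·(24 - 29) - 9 ≡ 10. → (29, 10)
5P: (29, 10) + (31, 20). λ = (20 - 10)/(31 - 29) ≡ 10/2 mod 47. 2⁻¹ ≡ 24 (mod 47), so λ ≡ 5.
  x = λ² - 29 - 31 = 25 - 60 ≡ 12; y = λ·(29 - 12) - 10 ≡ 28. → (12, 28)

(12, 28)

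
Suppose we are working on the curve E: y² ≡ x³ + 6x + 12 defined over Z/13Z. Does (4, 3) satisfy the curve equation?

y² = 3² ≡ 9; x³ + 6x + 12 = 100 ≡ 9 (mod 13). 9 = 9.

yes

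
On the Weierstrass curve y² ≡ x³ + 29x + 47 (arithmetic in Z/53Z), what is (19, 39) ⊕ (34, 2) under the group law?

(19, 39) + (34, 2). λ = (2 - 39)/(34 - 19) ≡ 16/15 mod 53. 15⁻¹ ≡ 46 (mod 53), so λ ≡ 47.
  x = λ² - 19 - 34 = 2209 - 53 ≡ 36; y = λ·(19 - 36) - 39 ≡ 10. → (36, 10)

(36, 10)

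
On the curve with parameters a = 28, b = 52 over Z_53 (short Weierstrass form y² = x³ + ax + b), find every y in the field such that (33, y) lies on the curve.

x³ + 28x + 52 = 36913 ≡ 25 (mod 53).
Square roots of 25 mod 53: 5 and 48 (since 5² = 25 ≡ 25).

5, 48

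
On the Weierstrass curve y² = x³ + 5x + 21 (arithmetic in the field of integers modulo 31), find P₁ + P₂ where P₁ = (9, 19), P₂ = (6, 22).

(9, 19) + (6, 22). λ = (22 - 19)/(6 - 9) ≡ 3/28 mod 31. 28⁻¹ ≡ 10 (mod 31) since 28·10 = 280 ≡ 1, so λ ≡ 30.
  x = λ² - 9 - 6 = 900 - 15 ≡ 17; y = λ·(9 - 17) - 19 ≡ 20. → (17, 20)

(17, 20)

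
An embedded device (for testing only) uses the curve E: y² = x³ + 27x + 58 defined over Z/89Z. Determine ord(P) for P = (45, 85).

2P: tangent at (45, 85): λ = (3·45² + 27)/(2·85) ≡ 50/81. 81⁻¹ ≡ 11 (mod 89), so λ ≡ 50·11 ≡ 16.
  x = λ² - 45 - 45 = 256 - 90 ≡ 77; y = λ·(45 - 77) - 85 ≡ 26. → (77, 26)
3P: (77, 26) + (45, 85). λ = (85 - 26)/(45 - 77) ≡ 59/57 mod 89. 57⁻¹ ≡ 25 (mod 89), so λ ≡ 51.
  x = λ² - 77 - 45 = 2601 - 122 ≡ 76; y = λ·(77 - 76) - 26 ≡ 25. → (76, 25)
4P: (76, 25) + (45, 85). λ = (85 - 25)/(45 - 76) ≡ 60/58 mod 89. 58⁻¹ ≡ 66 (mod 89) since 58·66 = 3828 ≡ 1, so λ ≡ 44.
  x = λ² - 76 - 45 = 1936 - 121 ≡ 35; y = λ·(76 - 35) - 25 ≡ 88. → (35, 88)
5P: (35, 88) + (45, 85). λ = (85 - 88)/(45 - 35) ≡ 86/10 mod 89. 10⁻¹ ≡ 9 (mod 89), so λ ≡ 62.
  x = λ² - 35 - 45 = 3844 - 80 ≡ 26; y = λ·(35 - 26) - 88 ≡ 25. → (26, 25)
6P: (26, 25) + (45, 85). λ = (85 - 25)/(45 - 26) ≡ 60/19 mod 89. 19⁻¹ ≡ 75 (mod 89) since 19·75 = 1425 ≡ 1, so λ ≡ 50.
  x = λ² - 26 - 45 = 2500 - 71 ≡ 26; y = λ·(26 - 26) - 25 ≡ 64. → (26, 64)
7P: (26, 64) + (45, 85). λ = (85 - 64)/(45 - 26) ≡ 21/19 mod 89. 19⁻¹ ≡ 75 (mod 89) since 19·75 = 1425 ≡ 1, so λ ≡ 62.
  x = λ² - 26 - 45 = 3844 - 71 ≡ 35; y = λ·(26 - 35) - 64 ≡ 1. → (35, 1)
8P: (35, 1) + (45, 85). λ = (85 - 1)/(45 - 35) ≡ 84/10 mod 89. 10⁻¹ ≡ 9 (mod 89), so λ ≡ 44.
  x = λ² - 35 - 45 = 1936 - 80 ≡ 76; y = λ·(35 - 76) - 1 ≡ 64. → (76, 64)
9P: (76, 64) + (45, 85). λ = (85 - 64)/(45 - 76) ≡ 21/58 mod 89. 58⁻¹ ≡ 66 (mod 89), so λ ≡ 51.
  x = λ² - 76 - 45 = 2601 - 121 ≡ 77; y = λ·(76 - 77) - 64 ≡ 63. → (77, 63)
10P: (77, 63) + (45, 85). λ = (85 - 63)/(45 - 77) ≡ 22/57 mod 89. 57⁻¹ ≡ 25 (mod 89) since 57·25 = 1425 ≡ 1, so λ ≡ 16.
  x = λ² - 77 - 45 = 256 - 122 ≡ 45; y = λ·(77 - 45) - 63 ≡ 4. → (45, 4)
11P: (45, 4) + (45, 85): same x and y₁ ≡ -y₂, so the sum is O.
11P = O, so the order is 11.

11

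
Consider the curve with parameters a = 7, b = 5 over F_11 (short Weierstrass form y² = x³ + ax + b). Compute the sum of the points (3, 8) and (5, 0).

(3, 8) + (5, 0). λ = (0 - 8)/(5 - 3) ≡ 3/2 mod 11. 2⁻¹ ≡ 6 (mod 11) since 2·6 = 12 ≡ 1, so λ ≡ 7.
  x = λ² - 3 - 5 = 49 - 8 ≡ 8; y = λ·(3 - 8) - 8 ≡ 1. → (8, 1)

(8, 1)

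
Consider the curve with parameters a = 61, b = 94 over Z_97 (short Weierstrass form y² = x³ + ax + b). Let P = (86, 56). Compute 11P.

(29, 81)

Double-and-add on 11 = (1011)₂. Start with P = (86, 56) for the leading 1-bit.
double: tangent at (86, 56): λ = (3·86² + 61)/(2·56) ≡ 36/15. 15⁻¹ ≡ 13 (mod 97), so λ ≡ 36·13 ≡ 80.
  x = λ² - 86 - 86 = 6400 - 172 ≡ 20; y = λ·(86 - 20) - 56 ≡ 83. → (20, 83)
double: tangent at (20, 83): λ = (3·20² + 61)/(2·83) ≡ 0/69. 69⁻¹ ≡ 45 (mod 97) since 69·45 = 3105 ≡ 1, so λ ≡ 0·45 ≡ 0.
  x = λ² - 20 - 20 = 0 - 40 ≡ 57; y = λ·(20 - 57) - 83 ≡ 14. → (57, 14)
add P: (57, 14) + (86, 56). λ = (56 - 14)/(86 - 57) ≡ 42/29 mod 97. 29⁻¹ ≡ 87 (mod 97), so λ ≡ 65.
  x = λ² - 57 - 86 = 4225 - 143 ≡ 8; y = λ·(57 - 8) - 14 ≡ 67. → (8, 67)
double: tangent at (8, 67): λ = (3·8² + 61)/(2·67) ≡ 59/37. 37⁻¹ ≡ 21 (mod 97), so λ ≡ 59·21 ≡ 75.
  x = λ² - 8 - 8 = 5625 - 16 ≡ 80; y = λ·(8 - 80) - 67 ≡ 62. → (80, 62)
add P: (80, 62) + (86, 56). λ = (56 - 62)/(86 - 80) ≡ 91/6 mod 97. 6⁻¹ ≡ 81 (mod 97), so λ ≡ 96.
  x = λ² - 80 - 86 = 9216 - 166 ≡ 29; y = λ·(80 - 29) - 62 ≡ 81. → (29, 81)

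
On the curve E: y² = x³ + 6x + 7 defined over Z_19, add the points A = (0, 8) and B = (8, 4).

(0, 8) + (8, 4). λ = (4 - 8)/(8 - 0) ≡ 15/8 mod 19. 8⁻¹ ≡ 12 (mod 19), so λ ≡ 9.
  x = λ² - 0 - 8 = 81 - 8 ≡ 16; y = λ·(0 - 16) - 8 ≡ 0. → (16, 0)

(16, 0)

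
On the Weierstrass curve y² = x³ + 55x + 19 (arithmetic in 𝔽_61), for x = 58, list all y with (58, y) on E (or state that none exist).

none

x³ + 55x + 19 = 198321 ≡ 10 (mod 61).
10 is a non-residue mod 61; no y exists.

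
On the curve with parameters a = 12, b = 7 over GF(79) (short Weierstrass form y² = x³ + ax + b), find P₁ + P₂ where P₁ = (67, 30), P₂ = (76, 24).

(33, 0)

(67, 30) + (76, 24). λ = (24 - 30)/(76 - 67) ≡ 73/9 mod 79. 9⁻¹ ≡ 44 (mod 79), so λ ≡ 52.
  x = λ² - 67 - 76 = 2704 - 143 ≡ 33; y = λ·(67 - 33) - 30 ≡ 0. → (33, 0)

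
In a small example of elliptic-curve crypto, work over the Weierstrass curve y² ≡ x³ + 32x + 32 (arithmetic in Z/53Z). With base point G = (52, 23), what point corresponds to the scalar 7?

Double-and-add on 7 = (111)₂. Start with G = (52, 23) for the leading 1-bit.
double: tangent at (52, 23): λ = (3·52² + 32)/(2·23) ≡ 35/46. 46⁻¹ ≡ 15 (mod 53), so λ ≡ 35·15 ≡ 48.
  x = λ² - 52 - 52 = 2304 - 104 ≡ 27; y = λ·(52 - 27) - 23 ≡ 11. → (27, 11)
add G: (27, 11) + (52, 23). λ = (23 - 11)/(52 - 27) ≡ 12/25 mod 53. 25⁻¹ ≡ 17 (mod 53), so λ ≡ 45.
  x = λ² - 27 - 52 = 2025 - 79 ≡ 38; y = λ·(27 - 38) - 11 ≡ 24. → (38, 24)
double: tangent at (38, 24): λ = (3·38² + 32)/(2·24) ≡ 18/48. 48⁻¹ ≡ 21 (mod 53), so λ ≡ 18·21 ≡ 7.
  x = λ² - 38 - 38 = 49 - 76 ≡ 26; y = λ·(38 - 26) - 24 ≡ 7. → (26, 7)
add G: (26, 7) + (52, 23). λ = (23 - 7)/(52 - 26) ≡ 16/26 mod 53. 26⁻¹ ≡ 51 (mod 53), so λ ≡ 21.
  x = λ² - 26 - 52 = 441 - 78 ≡ 45; y = λ·(26 - 45) - 7 ≡ 18. → (45, 18)

(45, 18)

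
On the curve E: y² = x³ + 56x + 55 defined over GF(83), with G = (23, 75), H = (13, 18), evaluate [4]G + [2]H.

(61, 25)

First 4G:
Repeated addition: build up to 4G.
2G: tangent at (23, 75): λ = (3·23² + 56)/(2·75) ≡ 66/67. 67⁻¹ ≡ 57 (mod 83) since 67·57 = 3819 ≡ 1, so λ ≡ 66·57 ≡ 27.
  x = λ² - 23 - 23 = 729 - 46 ≡ 19; y = λ·(23 - 19) - 75 ≡ 33. → (19, 33)
3G: (19, 33) + (23, 75). λ = (75 - 33)/(23 - 19) ≡ 42/4 mod 83. 4⁻¹ ≡ 21 (mod 83) since 4·21 = 84 ≡ 1, so λ ≡ 52.
  x = λ² - 19 - 23 = 2704 - 42 ≡ 6; y = λ·(19 - 6) - 33 ≡ 62. → (6, 62)
4G: (6, 62) + (23, 75). λ = (75 - 62)/(23 - 6) ≡ 13/17 mod 83. 17⁻¹ ≡ 44 (mod 83), so λ ≡ 74.
  x = λ² - 6 - 23 = 5476 - 29 ≡ 52; y = λ·(6 - 52) - 62 ≡ 20. → (52, 20)
4G = (52, 20).
Next 2H:
Repeated addition: build up to 2H.
2H: tangent at (13, 18): λ = (3·13² + 56)/(2·18) ≡ 65/36. 36⁻¹ ≡ 30 (mod 83), so λ ≡ 65·30 ≡ 41.
  x = λ² - 13 - 13 = 1681 - 26 ≡ 78; y = λ·(13 - 78) - 18 ≡ 56. → (78, 56)
2H = (78, 56).
Finally 4G + 2H:
(52, 20) + (78, 56). λ = (56 - 20)/(78 - 52) ≡ 36/26 mod 83. 26⁻¹ ≡ 16 (mod 83), so λ ≡ 78.
  x = λ² - 52 - 78 = 6084 - 130 ≡ 61; y = λ·(52 - 61) - 20 ≡ 25. → (61, 25)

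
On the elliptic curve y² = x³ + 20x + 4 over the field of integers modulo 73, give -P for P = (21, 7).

(21, 66)

-(21, 7) = (21, -7 mod 73) = (21, 66).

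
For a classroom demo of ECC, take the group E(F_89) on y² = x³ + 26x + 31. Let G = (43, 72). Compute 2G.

tangent at (43, 72): λ = (3·43² + 26)/(2·72) ≡ 55/55. 55⁻¹ ≡ 34 (mod 89) since 55·34 = 1870 ≡ 1, so λ ≡ 55·34 ≡ 1.
  x = λ² - 43 - 43 = 1 - 86 ≡ 4; y = λ·(43 - 4) - 72 ≡ 56. → (4, 56)

(4, 56)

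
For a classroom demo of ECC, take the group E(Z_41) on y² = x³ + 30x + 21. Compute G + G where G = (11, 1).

tangent at (11, 1): λ = (3·11² + 30)/(2·1) ≡ 24/2. 2⁻¹ ≡ 21 (mod 41), so λ ≡ 24·21 ≡ 12.
  x = λ² - 11 - 11 = 144 - 22 ≡ 40; y = λ·(11 - 40) - 1 ≡ 20. → (40, 20)

(40, 20)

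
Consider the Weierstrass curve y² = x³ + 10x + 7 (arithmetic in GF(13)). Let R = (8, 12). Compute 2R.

tangent at (8, 12): λ = (3·8² + 10)/(2·12) ≡ 7/11. 11⁻¹ ≡ 6 (mod 13) since 11·6 = 66 ≡ 1, so λ ≡ 7·6 ≡ 3.
  x = λ² - 8 - 8 = 9 - 16 ≡ 6; y = λ·(8 - 6) - 12 ≡ 7. → (6, 7)

(6, 7)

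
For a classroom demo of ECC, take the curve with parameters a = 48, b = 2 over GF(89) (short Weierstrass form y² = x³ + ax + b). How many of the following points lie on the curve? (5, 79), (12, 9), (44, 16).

(5, 79): 79² ≡ 11, rhs ≡ 11 → on.
(12, 9): 9² ≡ 81, rhs ≡ 81 → on.
(44, 16): 16² ≡ 78, rhs ≡ 78 → on.

3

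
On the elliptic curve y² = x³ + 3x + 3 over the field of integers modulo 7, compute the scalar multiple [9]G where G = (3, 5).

Double-and-add on 9 = (1001)₂. Start with G = (3, 5) for the leading 1-bit.
double: tangent at (3, 5): λ = (3·3² + 3)/(2·5) ≡ 2/3. 3⁻¹ ≡ 5 (mod 7), so λ ≡ 2·5 ≡ 3.
  x = λ² - 3 - 3 = 9 - 6 ≡ 3; y = λ·(3 - 3) - 5 ≡ 2. → (3, 2)
double: tangent at (3, 2): λ = (3·3² + 3)/(2·2) ≡ 2/4. 4⁻¹ ≡ 2 (mod 7) since 4·2 = 8 ≡ 1, so λ ≡ 2·2 ≡ 4.
  x = λ² - 3 - 3 = 16 - 6 ≡ 3; y = λ·(3 - 3) - 2 ≡ 5. → (3, 5)
double: tangent at (3, 5): λ = (3·3² + 3)/(2·5) ≡ 2/3. 3⁻¹ ≡ 5 (mod 7) since 3·5 = 15 ≡ 1, so λ ≡ 2·5 ≡ 3.
  x = λ² - 3 - 3 = 9 - 6 ≡ 3; y = λ·(3 - 3) - 5 ≡ 2. → (3, 2)
add G: (3, 2) + (3, 5): same x and y₁ ≡ -y₂, so the sum is O.

O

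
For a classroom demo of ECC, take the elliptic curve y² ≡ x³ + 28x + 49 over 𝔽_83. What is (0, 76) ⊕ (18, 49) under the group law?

(5, 56)

(0, 76) + (18, 49). λ = (49 - 76)/(18 - 0) ≡ 56/18 mod 83. 18⁻¹ ≡ 60 (mod 83), so λ ≡ 40.
  x = λ² - 0 - 18 = 1600 - 18 ≡ 5; y = λ·(0 - 5) - 76 ≡ 56. → (5, 56)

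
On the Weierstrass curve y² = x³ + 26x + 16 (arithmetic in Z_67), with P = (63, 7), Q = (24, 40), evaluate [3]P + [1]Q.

(32, 7)

First 3P:
Repeated addition: build up to 3P.
2P: tangent at (63, 7): λ = (3·63² + 26)/(2·7) ≡ 7/14. 14⁻¹ ≡ 24 (mod 67) since 14·24 = 336 ≡ 1, so λ ≡ 7·24 ≡ 34.
  x = λ² - 63 - 63 = 1156 - 126 ≡ 25; y = λ·(63 - 25) - 7 ≡ 12. → (25, 12)
3P: (25, 12) + (63, 7). λ = (7 - 12)/(63 - 25) ≡ 62/38 mod 67. 38⁻¹ ≡ 30 (mod 67) since 38·30 = 1140 ≡ 1, so λ ≡ 51.
  x = λ² - 25 - 63 = 2601 - 88 ≡ 34; y = λ·(25 - 34) - 12 ≡ 65. → (34, 65)
3P = (34, 65).
Finally 3P + Q:
(34, 65) + (24, 40). λ = (40 - 65)/(24 - 34) ≡ 42/57 mod 67. 57⁻¹ ≡ 20 (mod 67) since 57·20 = 1140 ≡ 1, so λ ≡ 36.
  x = λ² - 34 - 24 = 1296 - 58 ≡ 32; y = λ·(34 - 32) - 65 ≡ 7. → (32, 7)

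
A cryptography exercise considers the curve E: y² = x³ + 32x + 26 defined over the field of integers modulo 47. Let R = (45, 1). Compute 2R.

tangent at (45, 1): λ = (3·45² + 32)/(2·1) ≡ 44/2. 2⁻¹ ≡ 24 (mod 47), so λ ≡ 44·24 ≡ 22.
  x = λ² - 45 - 45 = 484 - 90 ≡ 18; y = λ·(45 - 18) - 1 ≡ 29. → (18, 29)

(18, 29)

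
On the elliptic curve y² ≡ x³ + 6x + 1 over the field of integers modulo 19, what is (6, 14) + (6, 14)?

tangent at (6, 14): λ = (3·6² + 6)/(2·14) ≡ 0/9. 9⁻¹ ≡ 17 (mod 19) since 9·17 = 153 ≡ 1, so λ ≡ 0·17 ≡ 0.
  x = λ² - 6 - 6 = 0 - 12 ≡ 7; y = λ·(6 - 7) - 14 ≡ 5. → (7, 5)

(7, 5)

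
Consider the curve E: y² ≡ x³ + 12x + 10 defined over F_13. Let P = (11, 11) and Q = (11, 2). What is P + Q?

The two points share x = 11 and their y-coordinates satisfy 11 + 2 ≡ 0 (mod 13), so they are inverses. Their sum is 𝒪.

O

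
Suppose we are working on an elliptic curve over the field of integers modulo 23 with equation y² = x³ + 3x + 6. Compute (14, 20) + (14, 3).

The two points share x = 14 and their y-coordinates satisfy 20 + 3 ≡ 0 (mod 23), so they are inverses. Their sum is ∞.

O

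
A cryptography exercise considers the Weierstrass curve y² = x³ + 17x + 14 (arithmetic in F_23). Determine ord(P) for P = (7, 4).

9

2P: tangent at (7, 4): λ = (3·7² + 17)/(2·4) ≡ 3/8. 8⁻¹ ≡ 3 (mod 23) since 8·3 = 24 ≡ 1, so λ ≡ 3·3 ≡ 9.
  x = λ² - 7 - 7 = 81 - 14 ≡ 21; y = λ·(7 - 21) - 4 ≡ 8. → (21, 8)
3P: (21, 8) + (7, 4). λ = (4 - 8)/(7 - 21) ≡ 19/9 mod 23. 9⁻¹ ≡ 18 (mod 23), so λ ≡ 20.
  x = λ² - 21 - 7 = 400 - 28 ≡ 4; y = λ·(21 - 4) - 8 ≡ 10. → (4, 10)
4P: (4, 10) + (7, 4). λ = (4 - 10)/(7 - 4) ≡ 17/3 mod 23. 3⁻¹ ≡ 8 (mod 23), so λ ≡ 21.
  x = λ² - 4 - 7 = 441 - 11 ≡ 16; y = λ·(4 - 16) - 10 ≡ 14. → (16, 14)
5P: (16, 14) + (7, 4). λ = (4 - 14)/(7 - 16) ≡ 13/14 mod 23. 14⁻¹ ≡ 5 (mod 23) since 14·5 = 70 ≡ 1, so λ ≡ 19.
  x = λ² - 16 - 7 = 361 - 23 ≡ 16; y = λ·(16 - 16) - 14 ≡ 9. → (16, 9)
6P: (16, 9) + (7, 4). λ = (4 - 9)/(7 - 16) ≡ 18/14 mod 23. 14⁻¹ ≡ 5 (mod 23), so λ ≡ 21.
  x = λ² - 16 - 7 = 441 - 23 ≡ 4; y = λ·(16 - 4) - 9 ≡ 13. → (4, 13)
7P: (4, 13) + (7, 4). λ = (4 - 13)/(7 - 4) ≡ 14/3 mod 23. 3⁻¹ ≡ 8 (mod 23) since 3·8 = 24 ≡ 1, so λ ≡ 20.
  x = λ² - 4 - 7 = 400 - 11 ≡ 21; y = λ·(4 - 21) - 13 ≡ 15. → (21, 15)
8P: (21, 15) + (7, 4). λ = (4 - 15)/(7 - 21) ≡ 12/9 mod 23. 9⁻¹ ≡ 18 (mod 23) since 9·18 = 162 ≡ 1, so λ ≡ 9.
  x = λ² - 21 - 7 = 81 - 28 ≡ 7; y = λ·(21 - 7) - 15 ≡ 19. → (7, 19)
9P: (7, 19) + (7, 4): same x and y₁ ≡ -y₂, so the sum is O.
9P = O, so the order is 9.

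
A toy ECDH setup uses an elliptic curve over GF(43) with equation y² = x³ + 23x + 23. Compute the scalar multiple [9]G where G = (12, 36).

(17, 9)

Repeated addition: build up to 9G.
2G: tangent at (12, 36): λ = (3·12² + 23)/(2·36) ≡ 25/29. 29⁻¹ ≡ 3 (mod 43), so λ ≡ 25·3 ≡ 32.
  x = λ² - 12 - 12 = 1024 - 24 ≡ 11; y = λ·(12 - 11) - 36 ≡ 39. → (11, 39)
3G: (11, 39) + (12, 36). λ = (36 - 39)/(12 - 11) ≡ 40/1 mod 43. 1⁻¹ ≡ 1 (mod 43), so λ ≡ 40.
  x = λ² - 11 - 12 = 1600 - 23 ≡ 29; y = λ·(11 - 29) - 39 ≡ 15. → (29, 15)
4G: (29, 15) + (12, 36). λ = (36 - 15)/(12 - 29) ≡ 21/26 mod 43. 26⁻¹ ≡ 5 (mod 43) since 26·5 = 130 ≡ 1, so λ ≡ 19.
  x = λ² - 29 - 12 = 361 - 41 ≡ 19; y = λ·(29 - 19) - 15 ≡ 3. → (19, 3)
5G: (19, 3) + (12, 36). λ = (36 - 3)/(12 - 19) ≡ 33/36 mod 43. 36⁻¹ ≡ 6 (mod 43) since 36·6 = 216 ≡ 1, so λ ≡ 26.
  x = λ² - 19 - 12 = 676 - 31 ≡ 0; y = λ·(19 - 0) - 3 ≡ 18. → (0, 18)
6G: (0, 18) + (12, 36). λ = (36 - 18)/(12 - 0) ≡ 18/12 mod 43. 12⁻¹ ≡ 18 (mod 43), so λ ≡ 23.
  x = λ² - 0 - 12 = 529 - 12 ≡ 1; y = λ·(0 - 1) - 18 ≡ 2. → (1, 2)
7G: (1, 2) + (12, 36). λ = (36 - 2)/(12 - 1) ≡ 34/11 mod 43. 11⁻¹ ≡ 4 (mod 43), so λ ≡ 7.
  x = λ² - 1 - 12 = 49 - 13 ≡ 36; y = λ·(1 - 36) - 2 ≡ 11. → (36, 11)
8G: (36, 11) + (12, 36). λ = (36 - 11)/(12 - 36) ≡ 25/19 mod 43. 19⁻¹ ≡ 34 (mod 43), so λ ≡ 33.
  x = λ² - 36 - 12 = 1089 - 48 ≡ 9; y = λ·(36 - 9) - 11 ≡ 20. → (9, 20)
9G: (9, 20) + (12, 36). λ = (36 - 20)/(12 - 9) ≡ 16/3 mod 43. 3⁻¹ ≡ 29 (mod 43) since 3·29 = 87 ≡ 1, so λ ≡ 34.
  x = λ² - 9 - 12 = 1156 - 21 ≡ 17; y = λ·(9 - 17) - 20 ≡ 9. → (17, 9)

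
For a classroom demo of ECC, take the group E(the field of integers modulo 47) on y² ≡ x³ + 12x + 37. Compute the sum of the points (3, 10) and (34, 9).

(3, 10) + (34, 9). λ = (9 - 10)/(34 - 3) ≡ 46/31 mod 47. 31⁻¹ ≡ 44 (mod 47), so λ ≡ 3.
  x = λ² - 3 - 34 = 9 - 37 ≡ 19; y = λ·(3 - 19) - 10 ≡ 36. → (19, 36)

(19, 36)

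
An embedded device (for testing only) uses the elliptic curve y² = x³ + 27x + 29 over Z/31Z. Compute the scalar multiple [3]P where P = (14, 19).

(11, 13)

Repeated addition: build up to 3P.
2P: tangent at (14, 19): λ = (3·14² + 27)/(2·19) ≡ 26/7. 7⁻¹ ≡ 9 (mod 31), so λ ≡ 26·9 ≡ 17.
  x = λ² - 14 - 14 = 289 - 28 ≡ 13; y = λ·(14 - 13) - 19 ≡ 29. → (13, 29)
3P: (13, 29) + (14, 19). λ = (19 - 29)/(14 - 13) ≡ 21/1 mod 31. 1⁻¹ ≡ 1 (mod 31), so λ ≡ 21.
  x = λ² - 13 - 14 = 441 - 27 ≡ 11; y = λ·(13 - 11) - 29 ≡ 13. → (11, 13)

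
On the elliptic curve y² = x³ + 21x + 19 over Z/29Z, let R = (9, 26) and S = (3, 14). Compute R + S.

(21, 8)

(9, 26) + (3, 14). λ = (14 - 26)/(3 - 9) ≡ 17/23 mod 29. 23⁻¹ ≡ 24 (mod 29), so λ ≡ 2.
  x = λ² - 9 - 3 = 4 - 12 ≡ 21; y = λ·(9 - 21) - 26 ≡ 8. → (21, 8)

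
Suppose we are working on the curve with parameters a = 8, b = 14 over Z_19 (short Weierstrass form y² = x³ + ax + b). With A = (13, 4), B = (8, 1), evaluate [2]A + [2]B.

First 2A:
Repeated addition: build up to 2A.
2A: tangent at (13, 4): λ = (3·13² + 8)/(2·4) ≡ 2/8. 8⁻¹ ≡ 12 (mod 19), so λ ≡ 2·12 ≡ 5.
  x = λ² - 13 - 13 = 25 - 26 ≡ 18; y = λ·(13 - 18) - 4 ≡ 9. → (18, 9)
2A = (18, 9).
Next 2B:
Repeated addition: build up to 2B.
2B: tangent at (8, 1): λ = (3·8² + 8)/(2·1) ≡ 10/2. 2⁻¹ ≡ 10 (mod 19), so λ ≡ 10·10 ≡ 5.
  x = λ² - 8 - 8 = 25 - 16 ≡ 9; y = λ·(8 - 9) - 1 ≡ 13. → (9, 13)
2B = (9, 13).
Finally 2A + 2B:
(18, 9) + (9, 13). λ = (13 - 9)/(9 - 18) ≡ 4/10 mod 19. 10⁻¹ ≡ 2 (mod 19), so λ ≡ 8.
  x = λ² - 18 - 9 = 64 - 27 ≡ 18; y = λ·(18 - 18) - 9 ≡ 10. → (18, 10)

(18, 10)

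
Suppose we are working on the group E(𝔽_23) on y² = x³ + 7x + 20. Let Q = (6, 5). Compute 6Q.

(15, 21)

Double-and-add on 6 = (110)₂. Start with Q = (6, 5) for the leading 1-bit.
double: tangent at (6, 5): λ = (3·6² + 7)/(2·5) ≡ 0/10. 10⁻¹ ≡ 7 (mod 23) since 10·7 = 70 ≡ 1, so λ ≡ 0·7 ≡ 0.
  x = λ² - 6 - 6 = 0 - 12 ≡ 11; y = λ·(6 - 11) - 5 ≡ 18. → (11, 18)
add Q: (11, 18) + (6, 5). λ = (5 - 18)/(6 - 11) ≡ 10/18 mod 23. 18⁻¹ ≡ 9 (mod 23), so λ ≡ 21.
  x = λ² - 11 - 6 = 441 - 17 ≡ 10; y = λ·(11 - 10) - 18 ≡ 3. → (10, 3)
double: tangent at (10, 3): λ = (3·10² + 7)/(2·3) ≡ 8/6. 6⁻¹ ≡ 4 (mod 23), so λ ≡ 8·4 ≡ 9.
  x = λ² - 10 - 10 = 81 - 20 ≡ 15; y = λ·(10 - 15) - 3 ≡ 21. → (15, 21)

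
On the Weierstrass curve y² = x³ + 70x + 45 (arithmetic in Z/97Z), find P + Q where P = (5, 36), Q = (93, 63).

(5, 36) + (93, 63). λ = (63 - 36)/(93 - 5) ≡ 27/88 mod 97. 88⁻¹ ≡ 43 (mod 97) since 88·43 = 3784 ≡ 1, so λ ≡ 94.
  x = λ² - 5 - 93 = 8836 - 98 ≡ 8; y = λ·(5 - 8) - 36 ≡ 70. → (8, 70)

(8, 70)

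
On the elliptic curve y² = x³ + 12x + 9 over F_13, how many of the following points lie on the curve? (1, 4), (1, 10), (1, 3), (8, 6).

(1, 4): 4² ≡ 3, rhs ≡ 9 → off.
(1, 10): 10² ≡ 9, rhs ≡ 9 → on.
(1, 3): 3² ≡ 9, rhs ≡ 9 → on.
(8, 6): 6² ≡ 10, rhs ≡ 6 → off.

2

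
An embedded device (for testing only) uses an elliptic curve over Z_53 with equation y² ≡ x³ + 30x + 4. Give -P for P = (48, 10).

-(48, 10) = (48, -10 mod 53) = (48, 43).

(48, 43)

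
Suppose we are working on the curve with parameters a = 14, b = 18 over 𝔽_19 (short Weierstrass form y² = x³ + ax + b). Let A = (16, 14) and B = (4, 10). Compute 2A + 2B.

(4, 10)

First 2A:
Repeated addition: build up to 2A.
2A: tangent at (16, 14): λ = (3·16² + 14)/(2·14) ≡ 3/9. 9⁻¹ ≡ 17 (mod 19), so λ ≡ 3·17 ≡ 13.
  x = λ² - 16 - 16 = 169 - 32 ≡ 4; y = λ·(16 - 4) - 14 ≡ 9. → (4, 9)
2A = (4, 9).
Next 2B:
Repeated addition: build up to 2B.
2B: tangent at (4, 10): λ = (3·4² + 14)/(2·10) ≡ 5/1. 1⁻¹ ≡ 1 (mod 19) since 1·1 = 1 ≡ 1, so λ ≡ 5·1 ≡ 5.
  x = λ² - 4 - 4 = 25 - 8 ≡ 17; y = λ·(4 - 17) - 10 ≡ 1. → (17, 1)
2B = (17, 1).
Finally 2A + 2B:
(4, 9) + (17, 1). λ = (1 - 9)/(17 - 4) ≡ 11/13 mod 19. 13⁻¹ ≡ 3 (mod 19) since 13·3 = 39 ≡ 1, so λ ≡ 14.
  x = λ² - 4 - 17 = 196 - 21 ≡ 4; y = λ·(4 - 4) - 9 ≡ 10. → (4, 10)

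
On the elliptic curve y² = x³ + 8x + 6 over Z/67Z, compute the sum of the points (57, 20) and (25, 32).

(49, 44)

(57, 20) + (25, 32). λ = (32 - 20)/(25 - 57) ≡ 12/35 mod 67. 35⁻¹ ≡ 23 (mod 67) since 35·23 = 805 ≡ 1, so λ ≡ 8.
  x = λ² - 57 - 25 = 64 - 82 ≡ 49; y = λ·(57 - 49) - 20 ≡ 44. → (49, 44)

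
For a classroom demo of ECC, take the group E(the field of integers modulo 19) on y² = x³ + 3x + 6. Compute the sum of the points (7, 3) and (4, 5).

(7, 3) + (4, 5). λ = (5 - 3)/(4 - 7) ≡ 2/16 mod 19. 16⁻¹ ≡ 6 (mod 19), so λ ≡ 12.
  x = λ² - 7 - 4 = 144 - 11 ≡ 0; y = λ·(7 - 0) - 3 ≡ 5. → (0, 5)

(0, 5)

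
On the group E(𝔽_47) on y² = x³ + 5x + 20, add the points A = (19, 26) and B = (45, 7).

(37, 45)

(19, 26) + (45, 7). λ = (7 - 26)/(45 - 19) ≡ 28/26 mod 47. 26⁻¹ ≡ 38 (mod 47), so λ ≡ 30.
  x = λ² - 19 - 45 = 900 - 64 ≡ 37; y = λ·(19 - 37) - 26 ≡ 45. → (37, 45)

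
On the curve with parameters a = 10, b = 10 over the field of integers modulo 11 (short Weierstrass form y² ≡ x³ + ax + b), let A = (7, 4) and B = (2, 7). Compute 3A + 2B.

(4, 2)

First 3A:
Repeated addition: build up to 3A.
2A: tangent at (7, 4): λ = (3·7² + 10)/(2·4) ≡ 3/8. 8⁻¹ ≡ 7 (mod 11) since 8·7 = 56 ≡ 1, so λ ≡ 3·7 ≡ 10.
  x = λ² - 7 - 7 = 100 - 14 ≡ 9; y = λ·(7 - 9) - 4 ≡ 9. → (9, 9)
3A: (9, 9) + (7, 4). λ = (4 - 9)/(7 - 9) ≡ 6/9 mod 11. 9⁻¹ ≡ 5 (mod 11), so λ ≡ 8.
  x = λ² - 9 - 7 = 64 - 16 ≡ 4; y = λ·(9 - 4) - 9 ≡ 9. → (4, 9)
3A = (4, 9).
Next 2B:
Repeated addition: build up to 2B.
2B: tangent at (2, 7): λ = (3·2² + 10)/(2·7) ≡ 0/3. 3⁻¹ ≡ 4 (mod 11), so λ ≡ 0·4 ≡ 0.
  x = λ² - 2 - 2 = 0 - 4 ≡ 7; y = λ·(2 - 7) - 7 ≡ 4. → (7, 4)
2B = (7, 4).
Finally 3A + 2B:
(4, 9) + (7, 4). λ = (4 - 9)/(7 - 4) ≡ 6/3 mod 11. 3⁻¹ ≡ 4 (mod 11) since 3·4 = 12 ≡ 1, so λ ≡ 2.
  x = λ² - 4 - 7 = 4 - 11 ≡ 4; y = λ·(4 - 4) - 9 ≡ 2. → (4, 2)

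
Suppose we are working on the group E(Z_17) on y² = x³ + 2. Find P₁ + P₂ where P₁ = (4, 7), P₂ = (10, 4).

(4, 7) + (10, 4). λ = (4 - 7)/(10 - 4) ≡ 14/6 mod 17. 6⁻¹ ≡ 3 (mod 17) since 6·3 = 18 ≡ 1, so λ ≡ 8.
  x = λ² - 4 - 10 = 64 - 14 ≡ 16; y = λ·(4 - 16) - 7 ≡ 16. → (16, 16)

(16, 16)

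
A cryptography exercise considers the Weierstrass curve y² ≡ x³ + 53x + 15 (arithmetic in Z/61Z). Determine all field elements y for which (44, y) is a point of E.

x³ + 53x + 15 = 87531 ≡ 57 (mod 61).
Square roots of 57 mod 61: 22 and 39 (since 22² = 484 ≡ 57).

22, 39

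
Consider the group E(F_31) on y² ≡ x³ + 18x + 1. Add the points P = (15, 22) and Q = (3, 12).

(18, 22)

(15, 22) + (3, 12). λ = (12 - 22)/(3 - 15) ≡ 21/19 mod 31. 19⁻¹ ≡ 18 (mod 31), so λ ≡ 6.
  x = λ² - 15 - 3 = 36 - 18 ≡ 18; y = λ·(15 - 18) - 22 ≡ 22. → (18, 22)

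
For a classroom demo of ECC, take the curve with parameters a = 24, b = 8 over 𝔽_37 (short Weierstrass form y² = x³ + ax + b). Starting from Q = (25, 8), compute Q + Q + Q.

Repeated addition: build up to 3Q.
2Q: tangent at (25, 8): λ = (3·25² + 24)/(2·8) ≡ 12/16. 16⁻¹ ≡ 7 (mod 37) since 16·7 = 112 ≡ 1, so λ ≡ 12·7 ≡ 10.
  x = λ² - 25 - 25 = 100 - 50 ≡ 13; y = λ·(25 - 13) - 8 ≡ 1. → (13, 1)
3Q: (13, 1) + (25, 8). λ = (8 - 1)/(25 - 13) ≡ 7/12 mod 37. 12⁻¹ ≡ 34 (mod 37), so λ ≡ 16.
  x = λ² - 13 - 25 = 256 - 38 ≡ 33; y = λ·(13 - 33) - 1 ≡ 12. → (33, 12)

(33, 12)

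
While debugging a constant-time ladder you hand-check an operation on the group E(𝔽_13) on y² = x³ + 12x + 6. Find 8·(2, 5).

(2, 5)

Write G = (2, 5).
Double-and-add on 8 = (1000)₂. Start with G = (2, 5) for the leading 1-bit.
double: tangent at (2, 5): λ = (3·2² + 12)/(2·5) ≡ 11/10. 10⁻¹ ≡ 4 (mod 13), so λ ≡ 11·4 ≡ 5.
  x = λ² - 2 - 2 = 25 - 4 ≡ 8; y = λ·(2 - 8) - 5 ≡ 4. → (8, 4)
double: tangent at (8, 4): λ = (3·8² + 12)/(2·4) ≡ 9/8. 8⁻¹ ≡ 5 (mod 13), so λ ≡ 9·5 ≡ 6.
  x = λ² - 8 - 8 = 36 - 16 ≡ 7; y = λ·(8 - 7) - 4 ≡ 2. → (7, 2)
double: tangent at (7, 2): λ = (3·7² + 12)/(2·2) ≡ 3/4. 4⁻¹ ≡ 10 (mod 13) since 4·10 = 40 ≡ 1, so λ ≡ 3·10 ≡ 4.
  x = λ² - 7 - 7 = 16 - 14 ≡ 2; y = λ·(7 - 2) - 2 ≡ 5. → (2, 5)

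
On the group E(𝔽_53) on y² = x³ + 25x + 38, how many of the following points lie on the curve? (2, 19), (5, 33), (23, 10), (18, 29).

(2, 19): 19² ≡ 43, rhs ≡ 43 → on.
(5, 33): 33² ≡ 29, rhs ≡ 23 → off.
(23, 10): 10² ≡ 47, rhs ≡ 7 → off.
(18, 29): 29² ≡ 46, rhs ≡ 13 → off.

1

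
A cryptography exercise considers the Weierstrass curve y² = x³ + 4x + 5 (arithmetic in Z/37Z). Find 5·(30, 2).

Write P = (30, 2).
Repeated addition: build up to 5P.
2P: tangent at (30, 2): λ = (3·30² + 4)/(2·2) ≡ 3/4. 4⁻¹ ≡ 28 (mod 37), so λ ≡ 3·28 ≡ 10.
  x = λ² - 30 - 30 = 100 - 60 ≡ 3; y = λ·(30 - 3) - 2 ≡ 9. → (3, 9)
3P: (3, 9) + (30, 2). λ = (2 - 9)/(30 - 3) ≡ 30/27 mod 37. 27⁻¹ ≡ 11 (mod 37) since 27·11 = 297 ≡ 1, so λ ≡ 34.
  x = λ² - 3 - 30 = 1156 - 33 ≡ 13; y = λ·(3 - 13) - 9 ≡ 21. → (13, 21)
4P: (13, 21) + (30, 2). λ = (2 - 21)/(30 - 13) ≡ 18/17 mod 37. 17⁻¹ ≡ 24 (mod 37), so λ ≡ 25.
  x = λ² - 13 - 30 = 625 - 43 ≡ 27; y = λ·(13 - 27) - 21 ≡ 36. → (27, 36)
5P: (27, 36) + (30, 2). λ = (2 - 36)/(30 - 27) ≡ 3/3 mod 37. 3⁻¹ ≡ 25 (mod 37), so λ ≡ 1.
  x = λ² - 27 - 30 = 1 - 57 ≡ 18; y = λ·(27 - 18) - 36 ≡ 10. → (18, 10)

(18, 10)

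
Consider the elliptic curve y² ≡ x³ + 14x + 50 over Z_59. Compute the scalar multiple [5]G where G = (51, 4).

(2, 33)

Repeated addition: build up to 5G.
2G: tangent at (51, 4): λ = (3·51² + 14)/(2·4) ≡ 29/8. 8⁻¹ ≡ 37 (mod 59), so λ ≡ 29·37 ≡ 11.
  x = λ² - 51 - 51 = 121 - 102 ≡ 19; y = λ·(51 - 19) - 4 ≡ 53. → (19, 53)
3G: (19, 53) + (51, 4). λ = (4 - 53)/(51 - 19) ≡ 10/32 mod 59. 32⁻¹ ≡ 24 (mod 59), so λ ≡ 4.
  x = λ² - 19 - 51 = 16 - 70 ≡ 5; y = λ·(19 - 5) - 53 ≡ 3. → (5, 3)
4G: (5, 3) + (51, 4). λ = (4 - 3)/(51 - 5) ≡ 1/46 mod 59. 46⁻¹ ≡ 9 (mod 59), so λ ≡ 9.
  x = λ² - 5 - 51 = 81 - 56 ≡ 25; y = λ·(5 - 25) - 3 ≡ 53. → (25, 53)
5G: (25, 53) + (51, 4). λ = (4 - 53)/(51 - 25) ≡ 10/26 mod 59. 26⁻¹ ≡ 25 (mod 59) since 26·25 = 650 ≡ 1, so λ ≡ 14.
  x = λ² - 25 - 51 = 196 - 76 ≡ 2; y = λ·(25 - 2) - 53 ≡ 33. → (2, 33)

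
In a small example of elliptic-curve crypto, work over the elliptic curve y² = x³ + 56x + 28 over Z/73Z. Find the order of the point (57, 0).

2P: (57, 0) + (57, 0): same x and y₁ ≡ -y₂, so the sum is ∞.
2P = ∞, so the order is 2.

2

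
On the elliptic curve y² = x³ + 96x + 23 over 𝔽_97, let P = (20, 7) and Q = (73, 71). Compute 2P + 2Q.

(28, 5)

First 2P:
Repeated addition: build up to 2P.
2P: tangent at (20, 7): λ = (3·20² + 96)/(2·7) ≡ 35/14. 14⁻¹ ≡ 7 (mod 97), so λ ≡ 35·7 ≡ 51.
  x = λ² - 20 - 20 = 2601 - 40 ≡ 39; y = λ·(20 - 39) - 7 ≡ 91. → (39, 91)
2P = (39, 91).
Next 2Q:
Repeated addition: build up to 2Q.
2Q: tangent at (73, 71): λ = (3·73² + 96)/(2·71) ≡ 78/45. 45⁻¹ ≡ 69 (mod 97) since 45·69 = 3105 ≡ 1, so λ ≡ 78·69 ≡ 47.
  x = λ² - 73 - 73 = 2209 - 146 ≡ 26; y = λ·(73 - 26) - 71 ≡ 4. → (26, 4)
2Q = (26, 4).
Finally 2P + 2Q:
(39, 91) + (26, 4). λ = (4 - 91)/(26 - 39) ≡ 10/84 mod 97. 84⁻¹ ≡ 82 (mod 97), so λ ≡ 44.
  x = λ² - 39 - 26 = 1936 - 65 ≡ 28; y = λ·(39 - 28) - 91 ≡ 5. → (28, 5)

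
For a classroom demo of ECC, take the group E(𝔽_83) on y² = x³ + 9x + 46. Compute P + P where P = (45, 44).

tangent at (45, 44): λ = (3·45² + 9)/(2·44) ≡ 25/5. 5⁻¹ ≡ 50 (mod 83), so λ ≡ 25·50 ≡ 5.
  x = λ² - 45 - 45 = 25 - 90 ≡ 18; y = λ·(45 - 18) - 44 ≡ 8. → (18, 8)

(18, 8)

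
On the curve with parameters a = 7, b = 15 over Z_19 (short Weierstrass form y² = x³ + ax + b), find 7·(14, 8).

Write Q = (14, 8).
Repeated addition: build up to 7Q.
2Q: tangent at (14, 8): λ = (3·14² + 7)/(2·8) ≡ 6/16. 16⁻¹ ≡ 6 (mod 19) since 16·6 = 96 ≡ 1, so λ ≡ 6·6 ≡ 17.
  x = λ² - 14 - 14 = 289 - 28 ≡ 14; y = λ·(14 - 14) - 8 ≡ 11. → (14, 11)
3Q: (14, 11) + (14, 8): same x and y₁ ≡ -y₂, so the sum is O.
4Q: O + (14, 8) = (14, 8) (identity).
5Q: tangent at (14, 8): λ = (3·14² + 7)/(2·8) ≡ 6/16. 16⁻¹ ≡ 6 (mod 19), so λ ≡ 6·6 ≡ 17.
  x = λ² - 14 - 14 = 289 - 28 ≡ 14; y = λ·(14 - 14) - 8 ≡ 11. → (14, 11)
6Q: (14, 11) + (14, 8): same x and y₁ ≡ -y₂, so the sum is O.
7Q: O + (14, 8) = (14, 8) (identity).

(14, 8)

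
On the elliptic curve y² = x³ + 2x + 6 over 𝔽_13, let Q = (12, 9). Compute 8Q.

Repeated addition: build up to 8Q.
2Q: tangent at (12, 9): λ = (3·12² + 2)/(2·9) ≡ 5/5. 5⁻¹ ≡ 8 (mod 13) since 5·8 = 40 ≡ 1, so λ ≡ 5·8 ≡ 1.
  x = λ² - 12 - 12 = 1 - 24 ≡ 3; y = λ·(12 - 3) - 9 ≡ 0. → (3, 0)
3Q: (3, 0) + (12, 9). λ = (9 - 0)/(12 - 3) ≡ 9/9 mod 13. 9⁻¹ ≡ 3 (mod 13) since 9·3 = 27 ≡ 1, so λ ≡ 1.
  x = λ² - 3 - 12 = 1 - 15 ≡ 12; y = λ·(3 - 12) - 0 ≡ 4. → (12, 4)
4Q: (12, 4) + (12, 9): same x and y₁ ≡ -y₂, so the sum is O.
5Q: O + (12, 9) = (12, 9) (identity).
6Q: tangent at (12, 9): λ = (3·12² + 2)/(2·9) ≡ 5/5. 5⁻¹ ≡ 8 (mod 13), so λ ≡ 5·8 ≡ 1.
  x = λ² - 12 - 12 = 1 - 24 ≡ 3; y = λ·(12 - 3) - 9 ≡ 0. → (3, 0)
7Q: (3, 0) + (12, 9). λ = (9 - 0)/(12 - 3) ≡ 9/9 mod 13. 9⁻¹ ≡ 3 (mod 13), so λ ≡ 1.
  x = λ² - 3 - 12 = 1 - 15 ≡ 12; y = λ·(3 - 12) - 0 ≡ 4. → (12, 4)
8Q: (12, 4) + (12, 9): same x and y₁ ≡ -y₂, so the sum is O.

O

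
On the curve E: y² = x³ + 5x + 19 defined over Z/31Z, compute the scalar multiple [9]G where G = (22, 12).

Repeated addition: build up to 9G.
2G: tangent at (22, 12): λ = (3·22² + 5)/(2·12) ≡ 0/24. 24⁻¹ ≡ 22 (mod 31), so λ ≡ 0·22 ≡ 0.
  x = λ² - 22 - 22 = 0 - 44 ≡ 18; y = λ·(22 - 18) - 12 ≡ 19. → (18, 19)
3G: (18, 19) + (22, 12). λ = (12 - 19)/(22 - 18) ≡ 24/4 mod 31. 4⁻¹ ≡ 8 (mod 31) since 4·8 = 32 ≡ 1, so λ ≡ 6.
  x = λ² - 18 - 22 = 36 - 40 ≡ 27; y = λ·(18 - 27) - 19 ≡ 20. → (27, 20)
4G: (27, 20) + (22, 12). λ = (12 - 20)/(22 - 27) ≡ 23/26 mod 31. 26⁻¹ ≡ 6 (mod 31), so λ ≡ 14.
  x = λ² - 27 - 22 = 196 - 49 ≡ 23; y = λ·(27 - 23) - 20 ≡ 5. → (23, 5)
5G: (23, 5) + (22, 12). λ = (12 - 5)/(22 - 23) ≡ 7/30 mod 31. 30⁻¹ ≡ 30 (mod 31) since 30·30 = 900 ≡ 1, so λ ≡ 24.
  x = λ² - 23 - 22 = 576 - 45 ≡ 4; y = λ·(23 - 4) - 5 ≡ 17. → (4, 17)
6G: (4, 17) + (22, 12). λ = (12 - 17)/(22 - 4) ≡ 26/18 mod 31. 18⁻¹ ≡ 19 (mod 31), so λ ≡ 29.
  x = λ² - 4 - 22 = 841 - 26 ≡ 9; y = λ·(4 - 9) - 17 ≡ 24. → (9, 24)
7G: (9, 24) + (22, 12). λ = (12 - 24)/(22 - 9) ≡ 19/13 mod 31. 13⁻¹ ≡ 12 (mod 31) since 13·12 = 156 ≡ 1, so λ ≡ 11.
  x = λ² - 9 - 22 = 121 - 31 ≡ 28; y = λ·(9 - 28) - 24 ≡ 15. → (28, 15)
8G: (28, 15) + (22, 12). λ = (12 - 15)/(22 - 28) ≡ 28/25 mod 31. 25⁻¹ ≡ 5 (mod 31), so λ ≡ 16.
  x = λ² - 28 - 22 = 256 - 50 ≡ 20; y = λ·(28 - 20) - 15 ≡ 20. → (20, 20)
9G: (20, 20) + (22, 12). λ = (12 - 20)/(22 - 20) ≡ 23/2 mod 31. 2⁻¹ ≡ 16 (mod 31) since 2·16 = 32 ≡ 1, so λ ≡ 27.
  x = λ² - 20 - 22 = 729 - 42 ≡ 5; y = λ·(20 - 5) - 20 ≡ 13. → (5, 13)

(5, 13)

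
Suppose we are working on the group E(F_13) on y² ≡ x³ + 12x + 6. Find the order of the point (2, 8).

2P: tangent at (2, 8): λ = (3·2² + 12)/(2·8) ≡ 11/3. 3⁻¹ ≡ 9 (mod 13) since 3·9 = 27 ≡ 1, so λ ≡ 11·9 ≡ 8.
  x = λ² - 2 - 2 = 64 - 4 ≡ 8; y = λ·(2 - 8) - 8 ≡ 9. → (8, 9)
3P: (8, 9) + (2, 8). λ = (8 - 9)/(2 - 8) ≡ 12/7 mod 13. 7⁻¹ ≡ 2 (mod 13) since 7·2 = 14 ≡ 1, so λ ≡ 11.
  x = λ² - 8 - 2 = 121 - 10 ≡ 7; y = λ·(8 - 7) - 9 ≡ 2. → (7, 2)
4P: (7, 2) + (2, 8). λ = (8 - 2)/(2 - 7) ≡ 6/8 mod 13. 8⁻¹ ≡ 5 (mod 13) since 8·5 = 40 ≡ 1, so λ ≡ 4.
  x = λ² - 7 - 2 = 16 - 9 ≡ 7; y = λ·(7 - 7) - 2 ≡ 11. → (7, 11)
5P: (7, 11) + (2, 8). λ = (8 - 11)/(2 - 7) ≡ 10/8 mod 13. 8⁻¹ ≡ 5 (mod 13) since 8·5 = 40 ≡ 1, so λ ≡ 11.
  x = λ² - 7 - 2 = 121 - 9 ≡ 8; y = λ·(7 - 8) - 11 ≡ 4. → (8, 4)
6P: (8, 4) + (2, 8). λ = (8 - 4)/(2 - 8) ≡ 4/7 mod 13. 7⁻¹ ≡ 2 (mod 13) since 7·2 = 14 ≡ 1, so λ ≡ 8.
  x = λ² - 8 - 2 = 64 - 10 ≡ 2; y = λ·(8 - 2) - 4 ≡ 5. → (2, 5)
7P: (2, 5) + (2, 8): same x and y₁ ≡ -y₂, so the sum is O.
7P = O, so the order is 7.

7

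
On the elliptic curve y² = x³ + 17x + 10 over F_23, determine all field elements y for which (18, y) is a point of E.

none

x³ + 17x + 10 = 6148 ≡ 7 (mod 23).
7 is a non-residue mod 23; no y exists.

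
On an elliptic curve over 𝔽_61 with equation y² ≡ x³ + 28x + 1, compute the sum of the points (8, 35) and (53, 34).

(8, 35) + (53, 34). λ = (34 - 35)/(53 - 8) ≡ 60/45 mod 61. 45⁻¹ ≡ 19 (mod 61) since 45·19 = 855 ≡ 1, so λ ≡ 42.
  x = λ² - 8 - 53 = 1764 - 61 ≡ 56; y = λ·(8 - 56) - 35 ≡ 23. → (56, 23)

(56, 23)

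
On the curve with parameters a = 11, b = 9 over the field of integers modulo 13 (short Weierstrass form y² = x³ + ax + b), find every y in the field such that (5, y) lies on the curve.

none

x³ + 11x + 9 = 189 ≡ 7 (mod 13).
7 is a non-residue mod 13; no y exists.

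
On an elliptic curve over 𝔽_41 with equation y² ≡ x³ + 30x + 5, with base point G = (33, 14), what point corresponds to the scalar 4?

(4, 5)

Repeated addition: build up to 4G.
2G: tangent at (33, 14): λ = (3·33² + 30)/(2·14) ≡ 17/28. 28⁻¹ ≡ 22 (mod 41) since 28·22 = 616 ≡ 1, so λ ≡ 17·22 ≡ 5.
  x = λ² - 33 - 33 = 25 - 66 ≡ 0; y = λ·(33 - 0) - 14 ≡ 28. → (0, 28)
3G: (0, 28) + (33, 14). λ = (14 - 28)/(33 - 0) ≡ 27/33 mod 41. 33⁻¹ ≡ 5 (mod 41), so λ ≡ 12.
  x = λ² - 0 - 33 = 144 - 33 ≡ 29; y = λ·(0 - 29) - 28 ≡ 34. → (29, 34)
4G: (29, 34) + (33, 14). λ = (14 - 34)/(33 - 29) ≡ 21/4 mod 41. 4⁻¹ ≡ 31 (mod 41) since 4·31 = 124 ≡ 1, so λ ≡ 36.
  x = λ² - 29 - 33 = 1296 - 62 ≡ 4; y = λ·(29 - 4) - 34 ≡ 5. → (4, 5)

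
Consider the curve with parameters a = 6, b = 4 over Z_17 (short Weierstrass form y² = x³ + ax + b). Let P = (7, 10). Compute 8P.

(6, 1)

Double-and-add on 8 = (1000)₂. Start with P = (7, 10) for the leading 1-bit.
double: tangent at (7, 10): λ = (3·7² + 6)/(2·10) ≡ 0/3. 3⁻¹ ≡ 6 (mod 17) since 3·6 = 18 ≡ 1, so λ ≡ 0·6 ≡ 0.
  x = λ² - 7 - 7 = 0 - 14 ≡ 3; y = λ·(7 - 3) - 10 ≡ 7. → (3, 7)
double: tangent at (3, 7): λ = (3·3² + 6)/(2·7) ≡ 16/14. 14⁻¹ ≡ 11 (mod 17), so λ ≡ 16·11 ≡ 6.
  x = λ² - 3 - 3 = 36 - 6 ≡ 13; y = λ·(3 - 13) - 7 ≡ 1. → (13, 1)
double: tangent at (13, 1): λ = (3·13² + 6)/(2·1) ≡ 3/2. 2⁻¹ ≡ 9 (mod 17), so λ ≡ 3·9 ≡ 10.
  x = λ² - 13 - 13 = 100 - 26 ≡ 6; y = λ·(13 - 6) - 1 ≡ 1. → (6, 1)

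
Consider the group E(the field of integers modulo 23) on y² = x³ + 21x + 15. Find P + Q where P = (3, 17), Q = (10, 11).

(22, 19)

(3, 17) + (10, 11). λ = (11 - 17)/(10 - 3) ≡ 17/7 mod 23. 7⁻¹ ≡ 10 (mod 23), so λ ≡ 9.
  x = λ² - 3 - 10 = 81 - 13 ≡ 22; y = λ·(3 - 22) - 17 ≡ 19. → (22, 19)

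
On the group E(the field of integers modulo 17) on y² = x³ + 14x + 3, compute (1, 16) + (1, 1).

The two points share x = 1 and their y-coordinates satisfy 16 + 1 ≡ 0 (mod 17), so they are inverses. Their sum is O.

O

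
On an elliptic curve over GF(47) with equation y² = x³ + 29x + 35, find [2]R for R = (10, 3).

tangent at (10, 3): λ = (3·10² + 29)/(2·3) ≡ 0/6. 6⁻¹ ≡ 8 (mod 47), so λ ≡ 0·8 ≡ 0.
  x = λ² - 10 - 10 = 0 - 20 ≡ 27; y = λ·(10 - 27) - 3 ≡ 44. → (27, 44)

(27, 44)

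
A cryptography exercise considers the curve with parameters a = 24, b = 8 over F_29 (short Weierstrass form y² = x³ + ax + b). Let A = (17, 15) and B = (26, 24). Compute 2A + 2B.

(20, 7)

First 2A:
Repeated addition: build up to 2A.
2A: tangent at (17, 15): λ = (3·17² + 24)/(2·15) ≡ 21/1. 1⁻¹ ≡ 1 (mod 29), so λ ≡ 21·1 ≡ 21.
  x = λ² - 17 - 17 = 441 - 34 ≡ 1; y = λ·(17 - 1) - 15 ≡ 2. → (1, 2)
2A = (1, 2).
Next 2B:
Repeated addition: build up to 2B.
2B: tangent at (26, 24): λ = (3·26² + 24)/(2·24) ≡ 22/19. 19⁻¹ ≡ 26 (mod 29) since 19·26 = 494 ≡ 1, so λ ≡ 22·26 ≡ 21.
  x = λ² - 26 - 26 = 441 - 52 ≡ 12; y = λ·(26 - 12) - 24 ≡ 9. → (12, 9)
2B = (12, 9).
Finally 2A + 2B:
(1, 2) + (12, 9). λ = (9 - 2)/(12 - 1) ≡ 7/11 mod 29. 11⁻¹ ≡ 8 (mod 29), so λ ≡ 27.
  x = λ² - 1 - 12 = 729 - 13 ≡ 20; y = λ·(1 - 20) - 2 ≡ 7. → (20, 7)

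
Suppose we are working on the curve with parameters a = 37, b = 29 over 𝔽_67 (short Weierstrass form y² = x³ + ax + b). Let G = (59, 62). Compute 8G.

Double-and-add on 8 = (1000)₂. Start with G = (59, 62) for the leading 1-bit.
double: tangent at (59, 62): λ = (3·59² + 37)/(2·62) ≡ 28/57. 57⁻¹ ≡ 20 (mod 67) since 57·20 = 1140 ≡ 1, so λ ≡ 28·20 ≡ 24.
  x = λ² - 59 - 59 = 576 - 118 ≡ 56; y = λ·(59 - 56) - 62 ≡ 10. → (56, 10)
double: tangent at (56, 10): λ = (3·56² + 37)/(2·10) ≡ 65/20. 20⁻¹ ≡ 57 (mod 67) since 20·57 = 1140 ≡ 1, so λ ≡ 65·57 ≡ 20.
  x = λ² - 56 - 56 = 400 - 112 ≡ 20; y = λ·(56 - 20) - 10 ≡ 40. → (20, 40)
double: tangent at (20, 40): λ = (3·20² + 37)/(2·40) ≡ 31/13. 13⁻¹ ≡ 31 (mod 67), so λ ≡ 31·31 ≡ 23.
  x = λ² - 20 - 20 = 529 - 40 ≡ 20; y = λ·(20 - 20) - 40 ≡ 27. → (20, 27)

(20, 27)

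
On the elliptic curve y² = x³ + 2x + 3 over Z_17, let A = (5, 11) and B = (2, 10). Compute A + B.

(5, 11) + (2, 10). λ = (10 - 11)/(2 - 5) ≡ 16/14 mod 17. 14⁻¹ ≡ 11 (mod 17) since 14·11 = 154 ≡ 1, so λ ≡ 6.
  x = λ² - 5 - 2 = 36 - 7 ≡ 12; y = λ·(5 - 12) - 11 ≡ 15. → (12, 15)

(12, 15)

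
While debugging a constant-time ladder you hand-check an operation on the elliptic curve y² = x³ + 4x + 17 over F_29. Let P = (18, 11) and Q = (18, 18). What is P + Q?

O

The two points share x = 18 and their y-coordinates satisfy 11 + 18 ≡ 0 (mod 29), so they are inverses. Their sum is O.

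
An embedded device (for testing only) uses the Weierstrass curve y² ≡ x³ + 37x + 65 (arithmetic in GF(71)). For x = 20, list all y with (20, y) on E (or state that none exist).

1, 70

x³ + 37x + 65 = 8805 ≡ 1 (mod 71).
Square roots of 1 mod 71: 1 and 70 (since 1² = 1 ≡ 1).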